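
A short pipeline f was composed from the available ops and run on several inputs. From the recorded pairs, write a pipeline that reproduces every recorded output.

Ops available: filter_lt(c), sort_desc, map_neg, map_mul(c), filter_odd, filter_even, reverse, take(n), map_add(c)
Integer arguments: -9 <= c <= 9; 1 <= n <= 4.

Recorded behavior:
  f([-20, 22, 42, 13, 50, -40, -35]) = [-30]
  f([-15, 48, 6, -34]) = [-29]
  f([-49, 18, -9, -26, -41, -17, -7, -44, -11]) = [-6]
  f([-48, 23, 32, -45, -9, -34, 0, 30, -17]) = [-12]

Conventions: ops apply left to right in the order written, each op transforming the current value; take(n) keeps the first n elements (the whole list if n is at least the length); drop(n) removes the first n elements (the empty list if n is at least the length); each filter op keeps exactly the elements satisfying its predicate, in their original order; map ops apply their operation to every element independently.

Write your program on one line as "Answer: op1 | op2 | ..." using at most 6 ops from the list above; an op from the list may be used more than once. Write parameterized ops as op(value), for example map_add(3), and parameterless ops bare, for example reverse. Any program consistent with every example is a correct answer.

reverse | map_mul(-1) | map_add(-5) | take(1) | map_neg

Check, running the answer program on each example:
  [-20, 22, 42, 13, 50, -40, -35] -> [-35, -40, 50, 13, 42, 22, -20] -> [35, 40, -50, -13, -42, -22, 20] -> [30, 35, -55, -18, -47, -27, 15] -> [30] -> [-30]
  [-15, 48, 6, -34] -> [-34, 6, 48, -15] -> [34, -6, -48, 15] -> [29, -11, -53, 10] -> [29] -> [-29]
  [-49, 18, -9, -26, -41, -17, -7, -44, -11] -> [-11, -44, -7, -17, -41, -26, -9, 18, -49] -> [11, 44, 7, 17, 41, 26, 9, -18, 49] -> [6, 39, 2, 12, 36, 21, 4, -23, 44] -> [6] -> [-6]
  [-48, 23, 32, -45, -9, -34, 0, 30, -17] -> [-17, 30, 0, -34, -9, -45, 32, 23, -48] -> [17, -30, 0, 34, 9, 45, -32, -23, 48] -> [12, -35, -5, 29, 4, 40, -37, -28, 43] -> [12] -> [-12]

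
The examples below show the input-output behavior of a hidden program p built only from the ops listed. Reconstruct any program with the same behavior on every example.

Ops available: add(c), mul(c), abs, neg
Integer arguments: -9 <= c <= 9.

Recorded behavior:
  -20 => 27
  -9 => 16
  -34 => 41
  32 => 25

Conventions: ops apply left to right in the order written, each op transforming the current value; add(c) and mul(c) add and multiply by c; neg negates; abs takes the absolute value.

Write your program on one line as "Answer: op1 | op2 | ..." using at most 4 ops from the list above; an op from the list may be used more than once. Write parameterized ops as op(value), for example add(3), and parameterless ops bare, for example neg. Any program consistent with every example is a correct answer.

neg | add(7) | neg | abs

Check, running the answer program on each example:
  -20 -> 20 -> 27 -> -27 -> 27
  -9 -> 9 -> 16 -> -16 -> 16
  -34 -> 34 -> 41 -> -41 -> 41
  32 -> -32 -> -25 -> 25 -> 25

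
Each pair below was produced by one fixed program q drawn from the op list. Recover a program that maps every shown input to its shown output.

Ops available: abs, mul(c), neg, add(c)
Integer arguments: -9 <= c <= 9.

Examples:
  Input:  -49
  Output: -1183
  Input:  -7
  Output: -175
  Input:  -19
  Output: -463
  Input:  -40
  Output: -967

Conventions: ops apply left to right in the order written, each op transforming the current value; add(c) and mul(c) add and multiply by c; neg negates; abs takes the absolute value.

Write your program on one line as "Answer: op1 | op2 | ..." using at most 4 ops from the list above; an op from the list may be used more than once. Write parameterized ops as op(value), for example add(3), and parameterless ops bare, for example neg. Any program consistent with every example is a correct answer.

mul(-4) | mul(6) | neg | add(-7)

Check, running the answer program on each example:
  -49 -> 196 -> 1176 -> -1176 -> -1183
  -7 -> 28 -> 168 -> -168 -> -175
  -19 -> 76 -> 456 -> -456 -> -463
  -40 -> 160 -> 960 -> -960 -> -967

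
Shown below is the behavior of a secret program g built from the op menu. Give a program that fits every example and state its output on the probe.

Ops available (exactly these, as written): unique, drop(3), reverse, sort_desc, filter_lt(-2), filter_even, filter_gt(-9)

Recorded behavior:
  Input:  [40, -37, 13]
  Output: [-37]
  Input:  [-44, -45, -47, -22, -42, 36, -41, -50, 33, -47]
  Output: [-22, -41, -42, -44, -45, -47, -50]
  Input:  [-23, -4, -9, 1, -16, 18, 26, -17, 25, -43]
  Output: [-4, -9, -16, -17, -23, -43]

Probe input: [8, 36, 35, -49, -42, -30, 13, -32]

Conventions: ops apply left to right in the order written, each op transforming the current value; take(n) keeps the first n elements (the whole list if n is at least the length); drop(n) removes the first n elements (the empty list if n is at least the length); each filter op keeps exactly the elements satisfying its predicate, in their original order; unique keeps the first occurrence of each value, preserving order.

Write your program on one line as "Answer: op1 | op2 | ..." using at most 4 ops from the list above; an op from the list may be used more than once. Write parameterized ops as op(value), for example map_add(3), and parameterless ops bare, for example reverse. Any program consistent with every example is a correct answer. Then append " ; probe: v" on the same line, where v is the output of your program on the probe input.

filter_lt(-2) | sort_desc | unique ; probe: [-30, -32, -42, -49]

Check, running the answer program on each example:
  [40, -37, 13] -> [-37] -> [-37] -> [-37]
  [-44, -45, -47, -22, -42, 36, -41, -50, 33, -47] -> [-44, -45, -47, -22, -42, -41, -50, -47] -> [-22, -41, -42, -44, -45, -47, -47, -50] -> [-22, -41, -42, -44, -45, -47, -50]
  [-23, -4, -9, 1, -16, 18, 26, -17, 25, -43] -> [-23, -4, -9, -16, -17, -43] -> [-4, -9, -16, -17, -23, -43] -> [-4, -9, -16, -17, -23, -43]
  probe: [8, 36, 35, -49, -42, -30, 13, -32] -> [-49, -42, -30, -32] -> [-30, -32, -42, -49] -> [-30, -32, -42, -49]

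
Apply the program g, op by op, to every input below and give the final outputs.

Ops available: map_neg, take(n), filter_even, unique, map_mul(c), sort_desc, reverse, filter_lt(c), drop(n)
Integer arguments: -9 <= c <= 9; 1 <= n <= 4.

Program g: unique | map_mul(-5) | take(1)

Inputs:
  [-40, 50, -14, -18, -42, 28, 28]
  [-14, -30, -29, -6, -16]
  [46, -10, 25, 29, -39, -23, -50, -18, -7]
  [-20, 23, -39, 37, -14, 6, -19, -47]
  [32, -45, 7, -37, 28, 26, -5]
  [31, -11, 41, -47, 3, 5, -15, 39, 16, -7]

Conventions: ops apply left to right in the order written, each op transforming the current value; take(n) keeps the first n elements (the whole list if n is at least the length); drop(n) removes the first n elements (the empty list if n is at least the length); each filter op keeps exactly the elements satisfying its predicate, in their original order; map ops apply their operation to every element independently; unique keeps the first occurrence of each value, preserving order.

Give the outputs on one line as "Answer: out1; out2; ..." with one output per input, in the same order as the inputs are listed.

[200]; [70]; [-230]; [100]; [-160]; [-155]

Execution, op by op:
  [-40, 50, -14, -18, -42, 28, 28] -> [-40, 50, -14, -18, -42, 28] -> [200, -250, 70, 90, 210, -140] -> [200]
  [-14, -30, -29, -6, -16] -> [-14, -30, -29, -6, -16] -> [70, 150, 145, 30, 80] -> [70]
  [46, -10, 25, 29, -39, -23, -50, -18, -7] -> [46, -10, 25, 29, -39, -23, -50, -18, -7] -> [-230, 50, -125, -145, 195, 115, 250, 90, 35] -> [-230]
  [-20, 23, -39, 37, -14, 6, -19, -47] -> [-20, 23, -39, 37, -14, 6, -19, -47] -> [100, -115, 195, -185, 70, -30, 95, 235] -> [100]
  [32, -45, 7, -37, 28, 26, -5] -> [32, -45, 7, -37, 28, 26, -5] -> [-160, 225, -35, 185, -140, -130, 25] -> [-160]
  [31, -11, 41, -47, 3, 5, -15, 39, 16, -7] -> [31, -11, 41, -47, 3, 5, -15, 39, 16, -7] -> [-155, 55, -205, 235, -15, -25, 75, -195, -80, 35] -> [-155]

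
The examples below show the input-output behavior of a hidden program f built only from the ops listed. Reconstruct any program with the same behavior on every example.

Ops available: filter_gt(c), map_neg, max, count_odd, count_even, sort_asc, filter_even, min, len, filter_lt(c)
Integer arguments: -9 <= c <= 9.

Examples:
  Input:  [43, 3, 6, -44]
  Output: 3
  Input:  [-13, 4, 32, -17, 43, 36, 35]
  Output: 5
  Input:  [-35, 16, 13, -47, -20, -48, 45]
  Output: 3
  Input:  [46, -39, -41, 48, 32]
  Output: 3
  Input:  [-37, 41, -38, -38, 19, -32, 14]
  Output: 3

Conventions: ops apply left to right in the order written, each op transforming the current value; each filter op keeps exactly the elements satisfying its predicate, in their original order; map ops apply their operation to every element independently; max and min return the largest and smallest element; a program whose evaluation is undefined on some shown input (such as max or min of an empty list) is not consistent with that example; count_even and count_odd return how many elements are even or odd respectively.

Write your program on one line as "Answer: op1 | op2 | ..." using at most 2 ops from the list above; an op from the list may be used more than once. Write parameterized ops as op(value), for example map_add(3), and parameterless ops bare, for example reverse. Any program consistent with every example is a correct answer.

filter_gt(-3) | len

Check, running the answer program on each example:
  [43, 3, 6, -44] -> [43, 3, 6] -> 3
  [-13, 4, 32, -17, 43, 36, 35] -> [4, 32, 43, 36, 35] -> 5
  [-35, 16, 13, -47, -20, -48, 45] -> [16, 13, 45] -> 3
  [46, -39, -41, 48, 32] -> [46, 48, 32] -> 3
  [-37, 41, -38, -38, 19, -32, 14] -> [41, 19, 14] -> 3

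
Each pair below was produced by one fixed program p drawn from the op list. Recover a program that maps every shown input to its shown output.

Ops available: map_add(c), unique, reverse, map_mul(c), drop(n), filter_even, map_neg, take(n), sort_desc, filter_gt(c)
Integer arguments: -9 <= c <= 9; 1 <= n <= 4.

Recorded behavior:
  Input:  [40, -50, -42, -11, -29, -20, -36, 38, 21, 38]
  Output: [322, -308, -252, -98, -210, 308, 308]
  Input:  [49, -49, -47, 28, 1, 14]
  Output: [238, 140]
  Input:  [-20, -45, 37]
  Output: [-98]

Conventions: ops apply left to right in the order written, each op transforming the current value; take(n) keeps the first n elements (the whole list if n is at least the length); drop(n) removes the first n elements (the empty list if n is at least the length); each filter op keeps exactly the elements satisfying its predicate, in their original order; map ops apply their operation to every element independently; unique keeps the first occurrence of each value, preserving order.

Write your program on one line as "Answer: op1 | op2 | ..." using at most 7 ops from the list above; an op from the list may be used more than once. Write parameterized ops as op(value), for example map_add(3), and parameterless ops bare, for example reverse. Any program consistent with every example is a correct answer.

filter_even | map_neg | reverse | map_add(-6) | reverse | map_mul(-7)

Check, running the answer program on each example:
  [40, -50, -42, -11, -29, -20, -36, 38, 21, 38] -> [40, -50, -42, -20, -36, 38, 38] -> [-40, 50, 42, 20, 36, -38, -38] -> [-38, -38, 36, 20, 42, 50, -40] -> [-44, -44, 30, 14, 36, 44, -46] -> [-46, 44, 36, 14, 30, -44, -44] -> [322, -308, -252, -98, -210, 308, 308]
  [49, -49, -47, 28, 1, 14] -> [28, 14] -> [-28, -14] -> [-14, -28] -> [-20, -34] -> [-34, -20] -> [238, 140]
  [-20, -45, 37] -> [-20] -> [20] -> [20] -> [14] -> [14] -> [-98]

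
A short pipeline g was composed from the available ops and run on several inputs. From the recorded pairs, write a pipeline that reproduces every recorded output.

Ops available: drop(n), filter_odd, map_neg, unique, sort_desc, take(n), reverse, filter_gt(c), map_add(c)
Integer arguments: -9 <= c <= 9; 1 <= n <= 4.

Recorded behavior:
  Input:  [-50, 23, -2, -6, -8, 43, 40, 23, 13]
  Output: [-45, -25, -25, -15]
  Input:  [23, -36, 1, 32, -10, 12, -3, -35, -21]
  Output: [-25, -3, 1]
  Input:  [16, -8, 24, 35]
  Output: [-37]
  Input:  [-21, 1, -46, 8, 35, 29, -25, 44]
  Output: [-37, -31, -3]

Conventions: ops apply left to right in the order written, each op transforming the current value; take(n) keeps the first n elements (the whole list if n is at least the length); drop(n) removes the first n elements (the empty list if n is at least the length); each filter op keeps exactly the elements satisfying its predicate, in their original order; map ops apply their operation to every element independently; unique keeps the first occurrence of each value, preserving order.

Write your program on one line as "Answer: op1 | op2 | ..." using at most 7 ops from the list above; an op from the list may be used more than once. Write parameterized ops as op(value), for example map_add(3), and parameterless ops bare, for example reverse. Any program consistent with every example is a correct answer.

sort_desc | filter_odd | filter_gt(-6) | map_add(-4) | map_add(6) | map_neg

Check, running the answer program on each example:
  [-50, 23, -2, -6, -8, 43, 40, 23, 13] -> [43, 40, 23, 23, 13, -2, -6, -8, -50] -> [43, 23, 23, 13] -> [43, 23, 23, 13] -> [39, 19, 19, 9] -> [45, 25, 25, 15] -> [-45, -25, -25, -15]
  [23, -36, 1, 32, -10, 12, -3, -35, -21] -> [32, 23, 12, 1, -3, -10, -21, -35, -36] -> [23, 1, -3, -21, -35] -> [23, 1, -3] -> [19, -3, -7] -> [25, 3, -1] -> [-25, -3, 1]
  [16, -8, 24, 35] -> [35, 24, 16, -8] -> [35] -> [35] -> [31] -> [37] -> [-37]
  [-21, 1, -46, 8, 35, 29, -25, 44] -> [44, 35, 29, 8, 1, -21, -25, -46] -> [35, 29, 1, -21, -25] -> [35, 29, 1] -> [31, 25, -3] -> [37, 31, 3] -> [-37, -31, -3]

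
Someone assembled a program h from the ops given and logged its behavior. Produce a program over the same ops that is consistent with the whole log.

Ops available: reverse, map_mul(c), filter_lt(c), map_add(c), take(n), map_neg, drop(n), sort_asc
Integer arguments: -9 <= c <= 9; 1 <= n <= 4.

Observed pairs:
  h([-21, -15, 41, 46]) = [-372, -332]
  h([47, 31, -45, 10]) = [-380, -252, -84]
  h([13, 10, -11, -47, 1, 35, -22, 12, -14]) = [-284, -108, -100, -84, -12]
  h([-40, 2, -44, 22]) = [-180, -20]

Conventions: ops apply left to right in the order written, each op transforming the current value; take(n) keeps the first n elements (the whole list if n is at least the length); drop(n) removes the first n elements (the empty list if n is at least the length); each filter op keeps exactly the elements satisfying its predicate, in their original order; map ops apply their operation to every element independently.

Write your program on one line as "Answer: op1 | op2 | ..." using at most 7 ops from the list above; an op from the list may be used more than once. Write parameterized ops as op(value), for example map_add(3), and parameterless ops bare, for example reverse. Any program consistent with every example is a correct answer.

reverse | map_mul(-8) | reverse | sort_asc | map_add(-4) | filter_lt(2)

Check, running the answer program on each example:
  [-21, -15, 41, 46] -> [46, 41, -15, -21] -> [-368, -328, 120, 168] -> [168, 120, -328, -368] -> [-368, -328, 120, 168] -> [-372, -332, 116, 164] -> [-372, -332]
  [47, 31, -45, 10] -> [10, -45, 31, 47] -> [-80, 360, -248, -376] -> [-376, -248, 360, -80] -> [-376, -248, -80, 360] -> [-380, -252, -84, 356] -> [-380, -252, -84]
  [13, 10, -11, -47, 1, 35, -22, 12, -14] -> [-14, 12, -22, 35, 1, -47, -11, 10, 13] -> [112, -96, 176, -280, -8, 376, 88, -80, -104] -> [-104, -80, 88, 376, -8, -280, 176, -96, 112] -> [-280, -104, -96, -80, -8, 88, 112, 176, 376] -> [-284, -108, -100, -84, -12, 84, 108, 172, 372] -> [-284, -108, -100, -84, -12]
  [-40, 2, -44, 22] -> [22, -44, 2, -40] -> [-176, 352, -16, 320] -> [320, -16, 352, -176] -> [-176, -16, 320, 352] -> [-180, -20, 316, 348] -> [-180, -20]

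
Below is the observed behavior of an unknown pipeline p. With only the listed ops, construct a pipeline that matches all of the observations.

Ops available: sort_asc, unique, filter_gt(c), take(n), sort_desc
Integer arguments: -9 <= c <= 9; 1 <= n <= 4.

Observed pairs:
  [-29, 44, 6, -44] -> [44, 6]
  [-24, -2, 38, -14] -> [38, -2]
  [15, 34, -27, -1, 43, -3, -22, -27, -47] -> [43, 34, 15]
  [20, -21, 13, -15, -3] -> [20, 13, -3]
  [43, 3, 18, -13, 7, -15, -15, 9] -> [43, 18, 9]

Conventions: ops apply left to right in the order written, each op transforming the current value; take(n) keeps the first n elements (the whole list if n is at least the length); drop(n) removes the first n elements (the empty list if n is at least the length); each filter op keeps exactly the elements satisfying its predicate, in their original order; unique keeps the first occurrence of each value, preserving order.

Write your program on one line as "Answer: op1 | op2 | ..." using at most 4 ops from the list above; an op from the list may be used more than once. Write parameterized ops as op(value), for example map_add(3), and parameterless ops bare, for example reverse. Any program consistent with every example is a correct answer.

unique | sort_desc | take(3) | filter_gt(-8)

Check, running the answer program on each example:
  [-29, 44, 6, -44] -> [-29, 44, 6, -44] -> [44, 6, -29, -44] -> [44, 6, -29] -> [44, 6]
  [-24, -2, 38, -14] -> [-24, -2, 38, -14] -> [38, -2, -14, -24] -> [38, -2, -14] -> [38, -2]
  [15, 34, -27, -1, 43, -3, -22, -27, -47] -> [15, 34, -27, -1, 43, -3, -22, -47] -> [43, 34, 15, -1, -3, -22, -27, -47] -> [43, 34, 15] -> [43, 34, 15]
  [20, -21, 13, -15, -3] -> [20, -21, 13, -15, -3] -> [20, 13, -3, -15, -21] -> [20, 13, -3] -> [20, 13, -3]
  [43, 3, 18, -13, 7, -15, -15, 9] -> [43, 3, 18, -13, 7, -15, 9] -> [43, 18, 9, 7, 3, -13, -15] -> [43, 18, 9] -> [43, 18, 9]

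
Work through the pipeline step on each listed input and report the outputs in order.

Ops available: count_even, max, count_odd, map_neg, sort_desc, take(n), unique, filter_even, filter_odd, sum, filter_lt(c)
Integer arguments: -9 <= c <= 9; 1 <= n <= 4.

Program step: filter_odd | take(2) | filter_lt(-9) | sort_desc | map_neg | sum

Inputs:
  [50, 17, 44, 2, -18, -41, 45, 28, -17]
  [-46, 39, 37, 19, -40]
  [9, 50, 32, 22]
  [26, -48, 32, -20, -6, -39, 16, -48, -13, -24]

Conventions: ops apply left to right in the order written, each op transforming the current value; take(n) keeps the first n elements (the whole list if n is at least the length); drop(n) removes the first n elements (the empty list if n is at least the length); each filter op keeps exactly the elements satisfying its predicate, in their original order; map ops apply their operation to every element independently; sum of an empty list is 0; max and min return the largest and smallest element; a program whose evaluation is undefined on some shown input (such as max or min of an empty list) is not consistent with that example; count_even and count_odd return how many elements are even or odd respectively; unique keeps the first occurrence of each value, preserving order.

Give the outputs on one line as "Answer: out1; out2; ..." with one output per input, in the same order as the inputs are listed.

Execution, op by op:
  [50, 17, 44, 2, -18, -41, 45, 28, -17] -> [17, -41, 45, -17] -> [17, -41] -> [-41] -> [-41] -> [41] -> 41
  [-46, 39, 37, 19, -40] -> [39, 37, 19] -> [39, 37] -> [] -> [] -> [] -> 0
  [9, 50, 32, 22] -> [9] -> [9] -> [] -> [] -> [] -> 0
  [26, -48, 32, -20, -6, -39, 16, -48, -13, -24] -> [-39, -13] -> [-39, -13] -> [-39, -13] -> [-13, -39] -> [13, 39] -> 52

41; 0; 0; 52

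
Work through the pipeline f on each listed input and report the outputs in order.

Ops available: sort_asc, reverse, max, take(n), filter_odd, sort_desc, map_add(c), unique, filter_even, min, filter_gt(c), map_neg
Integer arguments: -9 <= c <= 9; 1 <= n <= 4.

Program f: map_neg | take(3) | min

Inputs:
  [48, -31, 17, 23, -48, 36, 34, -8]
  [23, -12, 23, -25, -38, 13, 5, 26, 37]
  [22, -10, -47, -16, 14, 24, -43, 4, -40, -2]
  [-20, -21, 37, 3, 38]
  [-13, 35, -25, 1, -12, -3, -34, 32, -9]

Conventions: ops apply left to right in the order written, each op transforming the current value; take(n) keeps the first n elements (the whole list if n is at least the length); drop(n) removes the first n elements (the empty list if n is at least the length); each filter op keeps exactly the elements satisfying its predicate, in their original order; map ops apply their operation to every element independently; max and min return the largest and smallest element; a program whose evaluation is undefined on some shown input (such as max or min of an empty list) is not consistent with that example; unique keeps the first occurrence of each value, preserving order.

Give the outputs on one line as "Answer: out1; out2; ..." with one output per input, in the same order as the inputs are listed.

-48; -23; -22; -37; -35

Execution, op by op:
  [48, -31, 17, 23, -48, 36, 34, -8] -> [-48, 31, -17, -23, 48, -36, -34, 8] -> [-48, 31, -17] -> -48
  [23, -12, 23, -25, -38, 13, 5, 26, 37] -> [-23, 12, -23, 25, 38, -13, -5, -26, -37] -> [-23, 12, -23] -> -23
  [22, -10, -47, -16, 14, 24, -43, 4, -40, -2] -> [-22, 10, 47, 16, -14, -24, 43, -4, 40, 2] -> [-22, 10, 47] -> -22
  [-20, -21, 37, 3, 38] -> [20, 21, -37, -3, -38] -> [20, 21, -37] -> -37
  [-13, 35, -25, 1, -12, -3, -34, 32, -9] -> [13, -35, 25, -1, 12, 3, 34, -32, 9] -> [13, -35, 25] -> -35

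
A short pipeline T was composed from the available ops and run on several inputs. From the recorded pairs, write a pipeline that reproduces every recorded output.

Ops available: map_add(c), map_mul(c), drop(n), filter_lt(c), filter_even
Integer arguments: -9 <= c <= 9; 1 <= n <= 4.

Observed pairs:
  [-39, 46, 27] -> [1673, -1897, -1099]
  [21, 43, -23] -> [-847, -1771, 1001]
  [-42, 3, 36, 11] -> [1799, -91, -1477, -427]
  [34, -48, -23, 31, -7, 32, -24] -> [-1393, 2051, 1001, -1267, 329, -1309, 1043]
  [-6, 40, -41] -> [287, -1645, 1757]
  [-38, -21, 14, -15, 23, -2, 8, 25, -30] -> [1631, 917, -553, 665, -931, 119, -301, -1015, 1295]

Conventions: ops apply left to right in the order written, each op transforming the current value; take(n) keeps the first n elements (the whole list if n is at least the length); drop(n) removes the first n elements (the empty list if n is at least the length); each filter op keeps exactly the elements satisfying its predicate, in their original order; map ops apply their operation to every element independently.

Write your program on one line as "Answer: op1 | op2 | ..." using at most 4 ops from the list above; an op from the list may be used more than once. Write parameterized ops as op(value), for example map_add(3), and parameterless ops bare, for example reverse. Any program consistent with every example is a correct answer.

map_mul(6) | map_add(2) | map_add(-7) | map_mul(-7)

Check, running the answer program on each example:
  [-39, 46, 27] -> [-234, 276, 162] -> [-232, 278, 164] -> [-239, 271, 157] -> [1673, -1897, -1099]
  [21, 43, -23] -> [126, 258, -138] -> [128, 260, -136] -> [121, 253, -143] -> [-847, -1771, 1001]
  [-42, 3, 36, 11] -> [-252, 18, 216, 66] -> [-250, 20, 218, 68] -> [-257, 13, 211, 61] -> [1799, -91, -1477, -427]
  [34, -48, -23, 31, -7, 32, -24] -> [204, -288, -138, 186, -42, 192, -144] -> [206, -286, -136, 188, -40, 194, -142] -> [199, -293, -143, 181, -47, 187, -149] -> [-1393, 2051, 1001, -1267, 329, -1309, 1043]
  [-6, 40, -41] -> [-36, 240, -246] -> [-34, 242, -244] -> [-41, 235, -251] -> [287, -1645, 1757]
  [-38, -21, 14, -15, 23, -2, 8, 25, -30] -> [-228, -126, 84, -90, 138, -12, 48, 150, -180] -> [-226, -124, 86, -88, 140, -10, 50, 152, -178] -> [-233, -131, 79, -95, 133, -17, 43, 145, -185] -> [1631, 917, -553, 665, -931, 119, -301, -1015, 1295]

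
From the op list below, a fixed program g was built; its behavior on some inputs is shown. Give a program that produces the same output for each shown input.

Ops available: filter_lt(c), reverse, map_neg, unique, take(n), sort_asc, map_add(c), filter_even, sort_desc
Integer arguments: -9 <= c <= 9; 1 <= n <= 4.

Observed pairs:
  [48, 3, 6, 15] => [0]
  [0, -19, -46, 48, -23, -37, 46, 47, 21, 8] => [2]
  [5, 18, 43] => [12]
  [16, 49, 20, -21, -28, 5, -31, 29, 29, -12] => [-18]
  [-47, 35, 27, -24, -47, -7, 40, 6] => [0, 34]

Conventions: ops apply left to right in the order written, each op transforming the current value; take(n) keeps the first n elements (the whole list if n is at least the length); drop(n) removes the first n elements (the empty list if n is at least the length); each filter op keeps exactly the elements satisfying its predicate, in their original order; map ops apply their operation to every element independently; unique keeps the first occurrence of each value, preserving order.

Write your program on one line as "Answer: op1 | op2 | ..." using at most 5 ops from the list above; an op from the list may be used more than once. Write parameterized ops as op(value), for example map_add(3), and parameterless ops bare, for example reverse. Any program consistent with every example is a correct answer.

reverse | map_add(-6) | take(3) | filter_even

Check, running the answer program on each example:
  [48, 3, 6, 15] -> [15, 6, 3, 48] -> [9, 0, -3, 42] -> [9, 0, -3] -> [0]
  [0, -19, -46, 48, -23, -37, 46, 47, 21, 8] -> [8, 21, 47, 46, -37, -23, 48, -46, -19, 0] -> [2, 15, 41, 40, -43, -29, 42, -52, -25, -6] -> [2, 15, 41] -> [2]
  [5, 18, 43] -> [43, 18, 5] -> [37, 12, -1] -> [37, 12, -1] -> [12]
  [16, 49, 20, -21, -28, 5, -31, 29, 29, -12] -> [-12, 29, 29, -31, 5, -28, -21, 20, 49, 16] -> [-18, 23, 23, -37, -1, -34, -27, 14, 43, 10] -> [-18, 23, 23] -> [-18]
  [-47, 35, 27, -24, -47, -7, 40, 6] -> [6, 40, -7, -47, -24, 27, 35, -47] -> [0, 34, -13, -53, -30, 21, 29, -53] -> [0, 34, -13] -> [0, 34]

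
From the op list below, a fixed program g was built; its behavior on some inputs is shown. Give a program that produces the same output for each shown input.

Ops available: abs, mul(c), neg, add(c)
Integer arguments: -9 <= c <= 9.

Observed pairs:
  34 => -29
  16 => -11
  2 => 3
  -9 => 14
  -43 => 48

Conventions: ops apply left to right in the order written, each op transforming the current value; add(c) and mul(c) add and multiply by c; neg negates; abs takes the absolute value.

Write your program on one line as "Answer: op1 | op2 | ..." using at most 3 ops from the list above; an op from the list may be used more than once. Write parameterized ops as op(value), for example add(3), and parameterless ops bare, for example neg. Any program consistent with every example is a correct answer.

add(-5) | neg

Check, running the answer program on each example:
  34 -> 29 -> -29
  16 -> 11 -> -11
  2 -> -3 -> 3
  -9 -> -14 -> 14
  -43 -> -48 -> 48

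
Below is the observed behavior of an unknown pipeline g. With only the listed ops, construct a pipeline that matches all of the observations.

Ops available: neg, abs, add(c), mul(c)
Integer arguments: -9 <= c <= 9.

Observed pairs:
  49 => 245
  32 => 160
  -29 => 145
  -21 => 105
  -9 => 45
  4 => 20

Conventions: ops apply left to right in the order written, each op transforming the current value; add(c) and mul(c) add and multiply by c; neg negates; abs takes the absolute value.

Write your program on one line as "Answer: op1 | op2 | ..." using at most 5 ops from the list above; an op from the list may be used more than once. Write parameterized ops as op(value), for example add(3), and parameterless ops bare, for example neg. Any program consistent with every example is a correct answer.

abs | neg | mul(5) | abs

Check, running the answer program on each example:
  49 -> 49 -> -49 -> -245 -> 245
  32 -> 32 -> -32 -> -160 -> 160
  -29 -> 29 -> -29 -> -145 -> 145
  -21 -> 21 -> -21 -> -105 -> 105
  -9 -> 9 -> -9 -> -45 -> 45
  4 -> 4 -> -4 -> -20 -> 20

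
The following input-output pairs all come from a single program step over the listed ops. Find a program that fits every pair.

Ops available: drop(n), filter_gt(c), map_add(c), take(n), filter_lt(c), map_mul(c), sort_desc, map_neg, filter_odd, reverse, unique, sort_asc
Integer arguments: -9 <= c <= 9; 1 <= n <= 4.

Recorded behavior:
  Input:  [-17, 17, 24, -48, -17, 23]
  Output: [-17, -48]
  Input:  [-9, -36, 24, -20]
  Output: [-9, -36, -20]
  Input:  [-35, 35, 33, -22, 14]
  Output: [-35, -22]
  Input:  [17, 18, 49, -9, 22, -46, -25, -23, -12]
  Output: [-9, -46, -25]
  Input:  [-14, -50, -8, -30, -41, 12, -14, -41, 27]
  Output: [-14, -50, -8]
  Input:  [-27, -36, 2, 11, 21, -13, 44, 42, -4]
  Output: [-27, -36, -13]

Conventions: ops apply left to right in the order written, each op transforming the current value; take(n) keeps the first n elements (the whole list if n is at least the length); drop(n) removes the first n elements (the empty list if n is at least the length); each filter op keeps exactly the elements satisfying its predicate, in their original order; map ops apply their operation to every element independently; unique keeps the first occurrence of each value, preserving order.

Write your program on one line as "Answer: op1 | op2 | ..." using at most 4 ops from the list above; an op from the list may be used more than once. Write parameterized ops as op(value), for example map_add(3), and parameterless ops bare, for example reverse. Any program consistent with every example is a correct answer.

filter_lt(-2) | take(3) | unique

Check, running the answer program on each example:
  [-17, 17, 24, -48, -17, 23] -> [-17, -48, -17] -> [-17, -48, -17] -> [-17, -48]
  [-9, -36, 24, -20] -> [-9, -36, -20] -> [-9, -36, -20] -> [-9, -36, -20]
  [-35, 35, 33, -22, 14] -> [-35, -22] -> [-35, -22] -> [-35, -22]
  [17, 18, 49, -9, 22, -46, -25, -23, -12] -> [-9, -46, -25, -23, -12] -> [-9, -46, -25] -> [-9, -46, -25]
  [-14, -50, -8, -30, -41, 12, -14, -41, 27] -> [-14, -50, -8, -30, -41, -14, -41] -> [-14, -50, -8] -> [-14, -50, -8]
  [-27, -36, 2, 11, 21, -13, 44, 42, -4] -> [-27, -36, -13, -4] -> [-27, -36, -13] -> [-27, -36, -13]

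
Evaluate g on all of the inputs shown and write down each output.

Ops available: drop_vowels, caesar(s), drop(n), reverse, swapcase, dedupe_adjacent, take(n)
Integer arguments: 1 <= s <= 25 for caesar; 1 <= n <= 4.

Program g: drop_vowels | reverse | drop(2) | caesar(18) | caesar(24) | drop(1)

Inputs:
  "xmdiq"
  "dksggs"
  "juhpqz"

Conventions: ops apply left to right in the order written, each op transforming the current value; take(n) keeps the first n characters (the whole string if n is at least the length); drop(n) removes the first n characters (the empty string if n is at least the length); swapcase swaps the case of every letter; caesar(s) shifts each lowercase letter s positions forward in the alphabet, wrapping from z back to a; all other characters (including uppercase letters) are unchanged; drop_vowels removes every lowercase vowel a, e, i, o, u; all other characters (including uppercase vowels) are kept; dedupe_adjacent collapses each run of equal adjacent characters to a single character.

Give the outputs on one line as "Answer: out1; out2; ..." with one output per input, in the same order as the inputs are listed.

"n"; "iat"; "xz"

Execution, op by op:
  "xmdiq" -> "xmdq" -> "qdmx" -> "mx" -> "ep" -> "cn" -> "n"
  "dksggs" -> "dksggs" -> "sggskd" -> "gskd" -> "ykcv" -> "wiat" -> "iat"
  "juhpqz" -> "jhpqz" -> "zqphj" -> "phj" -> "hzb" -> "fxz" -> "xz"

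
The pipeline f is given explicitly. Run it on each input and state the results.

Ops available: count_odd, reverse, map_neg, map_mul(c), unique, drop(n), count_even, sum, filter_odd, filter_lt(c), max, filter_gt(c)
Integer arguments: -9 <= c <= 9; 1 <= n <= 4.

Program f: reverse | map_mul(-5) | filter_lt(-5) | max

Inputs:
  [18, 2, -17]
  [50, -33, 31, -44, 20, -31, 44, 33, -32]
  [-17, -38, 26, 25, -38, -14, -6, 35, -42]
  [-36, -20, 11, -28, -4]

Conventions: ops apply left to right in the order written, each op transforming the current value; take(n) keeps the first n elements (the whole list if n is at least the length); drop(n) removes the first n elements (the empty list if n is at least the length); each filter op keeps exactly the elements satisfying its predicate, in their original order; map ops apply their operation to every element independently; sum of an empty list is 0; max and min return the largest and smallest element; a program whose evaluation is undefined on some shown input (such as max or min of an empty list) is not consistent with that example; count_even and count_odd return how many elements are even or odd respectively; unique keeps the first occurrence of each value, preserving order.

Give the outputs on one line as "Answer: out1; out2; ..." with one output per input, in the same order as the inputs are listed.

Execution, op by op:
  [18, 2, -17] -> [-17, 2, 18] -> [85, -10, -90] -> [-10, -90] -> -10
  [50, -33, 31, -44, 20, -31, 44, 33, -32] -> [-32, 33, 44, -31, 20, -44, 31, -33, 50] -> [160, -165, -220, 155, -100, 220, -155, 165, -250] -> [-165, -220, -100, -155, -250] -> -100
  [-17, -38, 26, 25, -38, -14, -6, 35, -42] -> [-42, 35, -6, -14, -38, 25, 26, -38, -17] -> [210, -175, 30, 70, 190, -125, -130, 190, 85] -> [-175, -125, -130] -> -125
  [-36, -20, 11, -28, -4] -> [-4, -28, 11, -20, -36] -> [20, 140, -55, 100, 180] -> [-55] -> -55

-10; -100; -125; -55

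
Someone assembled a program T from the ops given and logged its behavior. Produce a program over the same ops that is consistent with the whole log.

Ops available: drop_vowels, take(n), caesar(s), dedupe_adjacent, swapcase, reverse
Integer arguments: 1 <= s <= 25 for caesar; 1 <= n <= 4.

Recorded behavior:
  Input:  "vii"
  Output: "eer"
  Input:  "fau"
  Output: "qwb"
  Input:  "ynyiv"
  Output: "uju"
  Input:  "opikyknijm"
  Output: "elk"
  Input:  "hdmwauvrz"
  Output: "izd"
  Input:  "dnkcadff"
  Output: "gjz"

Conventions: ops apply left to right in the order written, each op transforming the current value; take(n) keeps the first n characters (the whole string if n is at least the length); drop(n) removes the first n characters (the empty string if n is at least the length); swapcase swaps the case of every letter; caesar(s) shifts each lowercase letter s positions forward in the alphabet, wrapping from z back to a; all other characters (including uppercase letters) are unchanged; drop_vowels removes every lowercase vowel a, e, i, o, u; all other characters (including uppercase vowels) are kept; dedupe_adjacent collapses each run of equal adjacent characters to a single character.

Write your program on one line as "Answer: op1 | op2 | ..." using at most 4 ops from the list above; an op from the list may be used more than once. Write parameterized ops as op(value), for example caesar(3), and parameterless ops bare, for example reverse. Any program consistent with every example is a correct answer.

take(3) | reverse | caesar(22)

Check, running the answer program on each example:
  "vii" -> "vii" -> "iiv" -> "eer"
  "fau" -> "fau" -> "uaf" -> "qwb"
  "ynyiv" -> "yny" -> "yny" -> "uju"
  "opikyknijm" -> "opi" -> "ipo" -> "elk"
  "hdmwauvrz" -> "hdm" -> "mdh" -> "izd"
  "dnkcadff" -> "dnk" -> "knd" -> "gjz"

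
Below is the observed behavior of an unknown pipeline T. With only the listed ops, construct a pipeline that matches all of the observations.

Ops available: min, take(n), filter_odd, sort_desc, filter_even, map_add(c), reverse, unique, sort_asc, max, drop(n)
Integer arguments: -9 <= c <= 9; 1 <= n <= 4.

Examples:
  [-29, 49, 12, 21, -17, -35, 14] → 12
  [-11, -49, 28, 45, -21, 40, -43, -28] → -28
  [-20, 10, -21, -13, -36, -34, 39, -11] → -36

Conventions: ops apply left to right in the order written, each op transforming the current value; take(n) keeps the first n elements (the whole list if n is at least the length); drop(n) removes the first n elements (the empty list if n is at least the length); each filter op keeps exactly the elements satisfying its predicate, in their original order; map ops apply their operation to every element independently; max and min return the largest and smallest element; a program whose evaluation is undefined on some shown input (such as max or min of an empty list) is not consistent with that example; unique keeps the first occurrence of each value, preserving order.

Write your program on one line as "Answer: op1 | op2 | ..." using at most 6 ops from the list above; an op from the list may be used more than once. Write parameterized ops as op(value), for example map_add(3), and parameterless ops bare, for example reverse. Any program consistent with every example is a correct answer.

sort_asc | reverse | drop(1) | reverse | filter_even | min

Check, running the answer program on each example:
  [-29, 49, 12, 21, -17, -35, 14] -> [-35, -29, -17, 12, 14, 21, 49] -> [49, 21, 14, 12, -17, -29, -35] -> [21, 14, 12, -17, -29, -35] -> [-35, -29, -17, 12, 14, 21] -> [12, 14] -> 12
  [-11, -49, 28, 45, -21, 40, -43, -28] -> [-49, -43, -28, -21, -11, 28, 40, 45] -> [45, 40, 28, -11, -21, -28, -43, -49] -> [40, 28, -11, -21, -28, -43, -49] -> [-49, -43, -28, -21, -11, 28, 40] -> [-28, 28, 40] -> -28
  [-20, 10, -21, -13, -36, -34, 39, -11] -> [-36, -34, -21, -20, -13, -11, 10, 39] -> [39, 10, -11, -13, -20, -21, -34, -36] -> [10, -11, -13, -20, -21, -34, -36] -> [-36, -34, -21, -20, -13, -11, 10] -> [-36, -34, -20, 10] -> -36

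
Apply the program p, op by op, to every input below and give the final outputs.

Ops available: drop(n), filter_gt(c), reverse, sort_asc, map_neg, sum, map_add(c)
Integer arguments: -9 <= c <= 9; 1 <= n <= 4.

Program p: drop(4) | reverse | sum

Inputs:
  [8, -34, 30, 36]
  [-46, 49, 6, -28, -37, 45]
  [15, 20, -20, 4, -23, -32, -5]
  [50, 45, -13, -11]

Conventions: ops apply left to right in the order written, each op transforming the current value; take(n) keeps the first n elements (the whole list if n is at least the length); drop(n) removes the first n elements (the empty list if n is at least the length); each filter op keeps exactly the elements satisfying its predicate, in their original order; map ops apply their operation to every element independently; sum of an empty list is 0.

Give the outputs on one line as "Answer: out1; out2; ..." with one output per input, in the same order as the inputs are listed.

0; 8; -60; 0

Execution, op by op:
  [8, -34, 30, 36] -> [] -> [] -> 0
  [-46, 49, 6, -28, -37, 45] -> [-37, 45] -> [45, -37] -> 8
  [15, 20, -20, 4, -23, -32, -5] -> [-23, -32, -5] -> [-5, -32, -23] -> -60
  [50, 45, -13, -11] -> [] -> [] -> 0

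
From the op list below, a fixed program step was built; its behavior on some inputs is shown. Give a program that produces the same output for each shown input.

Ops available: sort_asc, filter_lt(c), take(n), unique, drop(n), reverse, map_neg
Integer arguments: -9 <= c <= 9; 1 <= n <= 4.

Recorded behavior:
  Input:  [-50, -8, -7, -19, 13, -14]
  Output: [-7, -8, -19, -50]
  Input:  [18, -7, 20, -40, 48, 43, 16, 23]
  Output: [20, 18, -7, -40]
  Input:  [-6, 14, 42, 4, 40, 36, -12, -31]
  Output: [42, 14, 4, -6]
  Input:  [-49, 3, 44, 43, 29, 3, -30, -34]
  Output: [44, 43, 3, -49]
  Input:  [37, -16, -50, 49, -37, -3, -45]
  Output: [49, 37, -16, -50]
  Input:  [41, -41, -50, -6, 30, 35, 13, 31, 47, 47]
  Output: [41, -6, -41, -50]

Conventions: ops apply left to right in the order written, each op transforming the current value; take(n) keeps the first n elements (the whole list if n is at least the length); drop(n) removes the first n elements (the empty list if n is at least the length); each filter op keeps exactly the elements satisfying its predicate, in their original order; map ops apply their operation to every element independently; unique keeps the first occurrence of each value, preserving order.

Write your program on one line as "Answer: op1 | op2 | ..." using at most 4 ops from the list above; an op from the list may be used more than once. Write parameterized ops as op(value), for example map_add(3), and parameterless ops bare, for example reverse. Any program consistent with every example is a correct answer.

take(4) | sort_asc | reverse

Check, running the answer program on each example:
  [-50, -8, -7, -19, 13, -14] -> [-50, -8, -7, -19] -> [-50, -19, -8, -7] -> [-7, -8, -19, -50]
  [18, -7, 20, -40, 48, 43, 16, 23] -> [18, -7, 20, -40] -> [-40, -7, 18, 20] -> [20, 18, -7, -40]
  [-6, 14, 42, 4, 40, 36, -12, -31] -> [-6, 14, 42, 4] -> [-6, 4, 14, 42] -> [42, 14, 4, -6]
  [-49, 3, 44, 43, 29, 3, -30, -34] -> [-49, 3, 44, 43] -> [-49, 3, 43, 44] -> [44, 43, 3, -49]
  [37, -16, -50, 49, -37, -3, -45] -> [37, -16, -50, 49] -> [-50, -16, 37, 49] -> [49, 37, -16, -50]
  [41, -41, -50, -6, 30, 35, 13, 31, 47, 47] -> [41, -41, -50, -6] -> [-50, -41, -6, 41] -> [41, -6, -41, -50]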